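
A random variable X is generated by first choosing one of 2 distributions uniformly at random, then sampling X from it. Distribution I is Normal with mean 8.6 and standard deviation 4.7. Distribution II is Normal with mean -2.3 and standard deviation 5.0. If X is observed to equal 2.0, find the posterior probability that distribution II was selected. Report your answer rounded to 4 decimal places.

Likelihoods f(2.0 | ·): I: 0.0316674; II: 0.0551236.
Posterior ∝ prior × likelihood. Numerator for II: 0.5·0.0551236 = 0.0275618.
Normalizing constant: 0.5·0.0316674 + 0.5·0.0551236 = 0.0433955.
P(II | observation) = 0.0275618 / 0.0433955 = 0.635131.

0.6351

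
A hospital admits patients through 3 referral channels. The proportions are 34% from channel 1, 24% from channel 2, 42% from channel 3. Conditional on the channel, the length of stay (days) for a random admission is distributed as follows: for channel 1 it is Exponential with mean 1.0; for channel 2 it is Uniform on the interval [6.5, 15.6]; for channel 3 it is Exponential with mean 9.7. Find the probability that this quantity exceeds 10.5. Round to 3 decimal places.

0.277

Conditional on each channel, P(X > 10.5): 1: 2.75364e-05; 2: 0.56044; 3: 0.338756.
By total probability, P(X > 10.5) = 0.34·2.75364e-05 + 0.24·0.56044 + 0.42·0.338756 = 0.276793.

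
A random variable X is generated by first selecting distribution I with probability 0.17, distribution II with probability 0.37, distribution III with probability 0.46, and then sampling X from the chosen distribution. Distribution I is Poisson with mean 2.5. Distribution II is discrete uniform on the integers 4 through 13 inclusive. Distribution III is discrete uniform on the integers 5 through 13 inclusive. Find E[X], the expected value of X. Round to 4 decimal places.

7.7100

Component means — I: 2.5; II: 8.5; III: 9.
E[X] = 0.17·2.5 + 0.37·8.5 + 0.46·9 = 7.71.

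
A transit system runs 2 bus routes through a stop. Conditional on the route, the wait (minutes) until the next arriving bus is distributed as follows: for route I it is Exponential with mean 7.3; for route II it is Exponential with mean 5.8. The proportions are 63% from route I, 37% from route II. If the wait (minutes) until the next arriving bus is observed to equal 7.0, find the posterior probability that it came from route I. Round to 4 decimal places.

Likelihoods f(7.0 | ·): I: 0.0525086; II: 0.0515731.
Posterior ∝ prior × likelihood. Numerator for I: 0.63·0.0525086 = 0.0330804.
Normalizing constant: 0.63·0.0525086 + 0.37·0.0515731 = 0.0521625.
P(I | observation) = 0.0330804 / 0.0521625 = 0.63418.

0.6342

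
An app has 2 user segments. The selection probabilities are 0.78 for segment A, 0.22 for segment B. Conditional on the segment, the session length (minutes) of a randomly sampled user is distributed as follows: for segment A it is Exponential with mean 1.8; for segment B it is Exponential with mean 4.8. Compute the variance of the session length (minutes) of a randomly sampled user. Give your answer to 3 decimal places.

9.140

Per component, A: μ=1.8, E[X²]=6.48; B: μ=4.8, E[X²]=46.08.
E[X] = 0.78·1.8 + 0.22·4.8 = 2.46.
E[X²] = 0.78·6.48 + 0.22·46.08 = 15.192.
Var(X) = E[X²] − (E[X])² = 15.192 − 6.0516 = 9.1404.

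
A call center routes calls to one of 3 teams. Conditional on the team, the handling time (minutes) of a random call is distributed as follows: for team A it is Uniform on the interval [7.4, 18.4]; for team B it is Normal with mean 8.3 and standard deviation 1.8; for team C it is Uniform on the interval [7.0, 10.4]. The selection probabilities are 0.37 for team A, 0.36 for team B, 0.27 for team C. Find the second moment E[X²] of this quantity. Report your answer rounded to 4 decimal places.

111.9657

For each component E[X²] = Var + (mean)², giving A: 176.493; B: 72.13; C: 76.6533.
Overall E[X²] = 0.37·176.493 + 0.36·72.13 + 0.27·76.6533 = 111.966.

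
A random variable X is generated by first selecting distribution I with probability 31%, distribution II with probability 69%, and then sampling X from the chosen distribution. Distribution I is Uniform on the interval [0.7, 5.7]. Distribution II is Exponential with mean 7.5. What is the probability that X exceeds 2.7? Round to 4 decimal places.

0.6674

Conditional on each component, P(X > 2.7): I: 0.6; II: 0.697676.
By total probability, P(X > 2.7) = 0.31·0.6 + 0.69·0.697676 = 0.667397.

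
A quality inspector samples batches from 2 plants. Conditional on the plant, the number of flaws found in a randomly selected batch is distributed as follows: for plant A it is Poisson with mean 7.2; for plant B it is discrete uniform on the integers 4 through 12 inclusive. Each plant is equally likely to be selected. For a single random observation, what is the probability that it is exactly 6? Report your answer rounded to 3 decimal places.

0.128

Conditional on each plant, P(X = 6): A: 0.144458; B: 0.111111.
By total probability, P(X = 6) = 0.5·0.144458 + 0.5·0.111111 = 0.127785.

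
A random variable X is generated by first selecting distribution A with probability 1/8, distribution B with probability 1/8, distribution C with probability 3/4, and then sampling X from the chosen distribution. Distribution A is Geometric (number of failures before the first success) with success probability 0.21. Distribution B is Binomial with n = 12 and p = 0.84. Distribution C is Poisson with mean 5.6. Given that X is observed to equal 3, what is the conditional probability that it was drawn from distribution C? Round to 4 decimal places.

0.8625

Likelihoods P(X=3 | ·): A: 0.103538; B: 8.96067e-06; C: 0.108234.
Posterior ∝ prior × likelihood. Numerator for C: 0.75·0.108234 = 0.0811755.
Normalizing constant: 0.125·0.103538 + 0.125·8.96067e-06 + 0.75·0.108234 = 0.0941189.
P(C | observation) = 0.0811755 / 0.0941189 = 0.862478.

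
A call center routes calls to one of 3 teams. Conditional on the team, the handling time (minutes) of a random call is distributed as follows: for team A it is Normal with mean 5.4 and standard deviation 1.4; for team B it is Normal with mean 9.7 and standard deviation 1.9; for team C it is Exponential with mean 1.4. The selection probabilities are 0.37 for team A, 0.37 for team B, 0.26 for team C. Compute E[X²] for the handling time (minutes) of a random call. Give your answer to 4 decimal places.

48.6826

For each component E[X²] = Var + (mean)², giving A: 31.12; B: 97.7; C: 3.92.
Overall E[X²] = 0.37·31.12 + 0.37·97.7 + 0.26·3.92 = 48.6826.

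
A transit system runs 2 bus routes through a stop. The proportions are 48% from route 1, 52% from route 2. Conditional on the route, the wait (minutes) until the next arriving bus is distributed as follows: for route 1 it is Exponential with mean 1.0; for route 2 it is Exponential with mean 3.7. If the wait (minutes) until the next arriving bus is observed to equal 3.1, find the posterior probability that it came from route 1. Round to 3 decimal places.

Likelihoods f(3.1 | ·): 1: 0.0450492; 2: 0.116931.
Posterior ∝ prior × likelihood. Numerator for 1: 0.48·0.0450492 = 0.0216236.
Normalizing constant: 0.48·0.0450492 + 0.52·0.116931 = 0.0824278.
P(1 | observation) = 0.0216236 / 0.0824278 = 0.262334.

0.262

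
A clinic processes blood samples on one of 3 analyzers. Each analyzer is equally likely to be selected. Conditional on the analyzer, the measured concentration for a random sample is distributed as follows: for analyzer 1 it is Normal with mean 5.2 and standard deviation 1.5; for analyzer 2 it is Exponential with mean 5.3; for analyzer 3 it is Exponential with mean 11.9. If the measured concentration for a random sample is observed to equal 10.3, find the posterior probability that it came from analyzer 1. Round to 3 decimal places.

Likelihoods f(10.3 | ·): 1: 0.000821479; 2: 0.027022; 3: 0.0353632.
Posterior ∝ prior × likelihood. Numerator for 1: 0.333333·0.000821479 = 0.000273826.
Normalizing constant: 0.333333·0.000821479 + 0.333333·0.027022 + 0.333333·0.0353632 = 0.0210689.
P(1 | observation) = 0.000273826 / 0.0210689 = 0.0129967.

0.013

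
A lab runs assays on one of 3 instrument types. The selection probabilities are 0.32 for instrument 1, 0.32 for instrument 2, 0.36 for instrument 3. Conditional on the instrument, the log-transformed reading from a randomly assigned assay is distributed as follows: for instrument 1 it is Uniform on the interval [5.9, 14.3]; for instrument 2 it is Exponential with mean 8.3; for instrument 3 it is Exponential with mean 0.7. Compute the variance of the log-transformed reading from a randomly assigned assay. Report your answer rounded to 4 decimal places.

41.2676

Per component, 1: μ=10.1, E[X²]=107.89; 2: μ=8.3, E[X²]=137.78; 3: μ=0.7, E[X²]=0.98.
E[X] = 0.32·10.1 + 0.32·8.3 + 0.36·0.7 = 6.14.
E[X²] = 0.32·107.89 + 0.32·137.78 + 0.36·0.98 = 78.9672.
Var(X) = E[X²] − (E[X])² = 78.9672 − 37.6996 = 41.2676.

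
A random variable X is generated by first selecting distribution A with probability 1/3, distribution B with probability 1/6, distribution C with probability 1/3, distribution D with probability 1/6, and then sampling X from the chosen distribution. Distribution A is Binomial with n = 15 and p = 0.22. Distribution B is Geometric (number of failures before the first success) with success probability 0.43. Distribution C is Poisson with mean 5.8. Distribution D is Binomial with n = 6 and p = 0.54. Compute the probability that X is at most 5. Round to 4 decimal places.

0.7861

Conditional on each component, P(X ≤ 5): A: 0.909537; B: 0.965704; C: 0.478315; D: 0.975205.
By total probability, P(X ≤ 5) = 0.333333·0.909537 + 0.166667·0.965704 + 0.333333·0.478315 + 0.166667·0.975205 = 0.786102.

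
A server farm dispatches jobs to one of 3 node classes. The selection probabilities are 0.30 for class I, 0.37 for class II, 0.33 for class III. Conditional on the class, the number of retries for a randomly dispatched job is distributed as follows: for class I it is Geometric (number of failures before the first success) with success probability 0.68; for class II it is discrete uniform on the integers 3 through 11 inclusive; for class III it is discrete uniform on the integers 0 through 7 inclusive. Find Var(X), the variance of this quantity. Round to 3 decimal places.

11.543

Per component, I: μ=0.470588, E[X²]=0.913495; II: μ=7, E[X²]=55.6667; III: μ=3.5, E[X²]=17.5.
E[X] = 0.3·0.470588 + 0.37·7 + 0.33·3.5 = 3.88618.
E[X²] = 0.3·0.913495 + 0.37·55.6667 + 0.33·17.5 = 26.6457.
Var(X) = E[X²] − (E[X])² = 26.6457 − 15.1024 = 11.5433.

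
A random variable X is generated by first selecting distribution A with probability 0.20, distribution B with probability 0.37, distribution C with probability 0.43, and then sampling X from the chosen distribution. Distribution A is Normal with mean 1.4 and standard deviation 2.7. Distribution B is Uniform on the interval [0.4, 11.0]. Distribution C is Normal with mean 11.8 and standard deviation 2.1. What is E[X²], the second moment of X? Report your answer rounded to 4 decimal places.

79.1052

For each component E[X²] = Var + (mean)², giving A: 9.25; B: 41.8533; C: 143.65.
Overall E[X²] = 0.2·9.25 + 0.37·41.8533 + 0.43·143.65 = 79.1052.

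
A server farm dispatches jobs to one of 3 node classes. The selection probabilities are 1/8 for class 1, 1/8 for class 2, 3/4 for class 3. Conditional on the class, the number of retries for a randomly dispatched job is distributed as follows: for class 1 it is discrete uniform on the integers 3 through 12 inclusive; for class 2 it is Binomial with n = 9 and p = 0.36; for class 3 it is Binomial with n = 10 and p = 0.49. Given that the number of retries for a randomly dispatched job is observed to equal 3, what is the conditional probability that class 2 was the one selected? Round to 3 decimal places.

Likelihoods P(X=3 | ·): 1: 0.1; 2: 0.269319; 3: 0.126695.
Posterior ∝ prior × likelihood. Numerator for 2: 0.125·0.269319 = 0.0336648.
Normalizing constant: 0.125·0.1 + 0.125·0.269319 + 0.75·0.126695 = 0.141186.
P(2 | observation) = 0.0336648 / 0.141186 = 0.238443.

0.238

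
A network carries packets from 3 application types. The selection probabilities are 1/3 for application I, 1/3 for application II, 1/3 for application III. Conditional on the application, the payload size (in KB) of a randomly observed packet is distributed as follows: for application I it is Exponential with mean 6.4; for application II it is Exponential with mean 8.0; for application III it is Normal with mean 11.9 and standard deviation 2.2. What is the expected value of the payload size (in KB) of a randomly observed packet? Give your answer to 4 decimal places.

8.7667

Component means — I: 6.4; II: 8; III: 11.9.
E[X] = 0.333333·6.4 + 0.333333·8 + 0.333333·11.9 = 8.76667.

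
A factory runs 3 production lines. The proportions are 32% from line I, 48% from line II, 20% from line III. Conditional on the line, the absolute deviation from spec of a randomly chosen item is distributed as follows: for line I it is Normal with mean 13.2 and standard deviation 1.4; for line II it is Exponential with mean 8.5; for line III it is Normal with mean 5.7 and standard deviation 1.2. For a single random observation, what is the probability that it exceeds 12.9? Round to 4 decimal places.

0.2924

Conditional on each line, P(X > 12.9): I: 0.584838; II: 0.219227; III: 9.86588e-10.
By total probability, P(X > 12.9) = 0.32·0.584838 + 0.48·0.219227 + 0.2·9.86588e-10 = 0.292377.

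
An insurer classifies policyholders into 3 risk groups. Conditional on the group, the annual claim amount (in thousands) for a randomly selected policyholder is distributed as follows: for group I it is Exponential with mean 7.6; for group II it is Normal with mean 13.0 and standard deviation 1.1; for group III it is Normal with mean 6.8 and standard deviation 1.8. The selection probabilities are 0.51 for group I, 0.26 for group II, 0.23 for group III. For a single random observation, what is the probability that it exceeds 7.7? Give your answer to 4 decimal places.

0.5161

Conditional on each group, P(X > 7.7): I: 0.363071; II: 0.999999; III: 0.308538.
By total probability, P(X > 7.7) = 0.51·0.363071 + 0.26·0.999999 + 0.23·0.308538 = 0.516129.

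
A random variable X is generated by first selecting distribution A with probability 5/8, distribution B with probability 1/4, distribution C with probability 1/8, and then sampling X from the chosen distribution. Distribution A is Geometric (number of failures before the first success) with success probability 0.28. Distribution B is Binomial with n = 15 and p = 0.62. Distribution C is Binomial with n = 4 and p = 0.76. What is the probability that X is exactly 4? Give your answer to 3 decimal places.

0.090

Conditional on each component, P(X = 4): A: 0.0752468; B: 0.00481193; C: 0.333622.
By total probability, P(X = 4) = 0.625·0.0752468 + 0.25·0.00481193 + 0.125·0.333622 = 0.0899349.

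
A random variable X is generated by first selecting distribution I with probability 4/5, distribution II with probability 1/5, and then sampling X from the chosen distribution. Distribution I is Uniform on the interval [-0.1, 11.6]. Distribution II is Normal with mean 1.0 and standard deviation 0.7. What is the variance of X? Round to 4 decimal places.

Per component, I: μ=5.75, E[X²]=44.47; II: μ=1, E[X²]=1.49.
E[X] = 0.8·5.75 + 0.2·1 = 4.8.
E[X²] = 0.8·44.47 + 0.2·1.49 = 35.874.
Var(X) = E[X²] − (E[X])² = 35.874 − 23.04 = 12.834.

12.8340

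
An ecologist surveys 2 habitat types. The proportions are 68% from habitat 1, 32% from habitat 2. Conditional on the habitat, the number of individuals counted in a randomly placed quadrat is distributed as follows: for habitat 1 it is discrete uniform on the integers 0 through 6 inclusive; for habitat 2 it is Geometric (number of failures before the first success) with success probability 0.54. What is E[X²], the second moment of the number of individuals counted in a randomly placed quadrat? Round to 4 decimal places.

For each component E[X²] = Var + (mean)², giving 1: 13; 2: 2.30316.
Overall E[X²] = 0.68·13 + 0.32·2.30316 = 9.57701.

9.5770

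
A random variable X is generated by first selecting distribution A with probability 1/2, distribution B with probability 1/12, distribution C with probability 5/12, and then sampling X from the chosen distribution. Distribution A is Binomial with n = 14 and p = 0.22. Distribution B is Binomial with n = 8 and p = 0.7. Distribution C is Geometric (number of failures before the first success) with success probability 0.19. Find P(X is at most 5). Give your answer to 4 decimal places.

Conditional on each component, P(X ≤ 5): A: 0.933795; B: 0.448226; C: 0.71757.
By total probability, P(X ≤ 5) = 0.5·0.933795 + 0.0833333·0.448226 + 0.416667·0.71757 = 0.803237.

0.8032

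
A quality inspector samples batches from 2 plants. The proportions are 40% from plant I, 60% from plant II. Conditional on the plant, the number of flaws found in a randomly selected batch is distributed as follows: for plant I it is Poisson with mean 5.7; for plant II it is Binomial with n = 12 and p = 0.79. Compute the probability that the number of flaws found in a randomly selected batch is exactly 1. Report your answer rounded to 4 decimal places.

0.0076

Conditional on each plant, P(X = 1): I: 0.019072; II: 3.32063e-07.
By total probability, P(X = 1) = 0.4·0.019072 + 0.6·3.32063e-07 = 0.007629.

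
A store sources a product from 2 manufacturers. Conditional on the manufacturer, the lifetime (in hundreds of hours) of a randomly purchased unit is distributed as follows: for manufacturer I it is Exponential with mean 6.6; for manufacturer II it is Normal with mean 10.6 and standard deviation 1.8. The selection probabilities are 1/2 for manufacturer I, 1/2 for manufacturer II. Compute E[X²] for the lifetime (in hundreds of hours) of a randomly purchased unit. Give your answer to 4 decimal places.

For each component E[X²] = Var + (mean)², giving I: 87.12; II: 115.6.
Overall E[X²] = 0.5·87.12 + 0.5·115.6 = 101.36.

101.3600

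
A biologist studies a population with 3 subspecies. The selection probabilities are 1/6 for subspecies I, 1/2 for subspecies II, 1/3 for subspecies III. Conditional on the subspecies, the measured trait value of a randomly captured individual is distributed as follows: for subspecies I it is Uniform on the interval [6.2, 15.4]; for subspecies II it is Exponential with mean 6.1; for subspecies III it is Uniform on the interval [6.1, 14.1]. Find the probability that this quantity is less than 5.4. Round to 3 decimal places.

0.294

Conditional on each subspecies, P(X < 5.4): I: 0; II: 0.587387; III: 0.
By total probability, P(X < 5.4) = 0.166667·0 + 0.5·0.587387 + 0.333333·0 = 0.293694.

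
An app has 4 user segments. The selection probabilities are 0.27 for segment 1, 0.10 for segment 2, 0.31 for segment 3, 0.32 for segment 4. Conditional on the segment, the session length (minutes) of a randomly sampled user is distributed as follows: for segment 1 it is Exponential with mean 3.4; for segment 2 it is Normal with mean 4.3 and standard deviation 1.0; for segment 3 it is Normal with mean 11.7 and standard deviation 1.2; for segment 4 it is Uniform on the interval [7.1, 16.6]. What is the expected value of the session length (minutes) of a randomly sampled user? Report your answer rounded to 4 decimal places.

8.7670

Component means — 1: 3.4; 2: 4.3; 3: 11.7; 4: 11.85.
E[X] = 0.27·3.4 + 0.1·4.3 + 0.31·11.7 + 0.32·11.85 = 8.767.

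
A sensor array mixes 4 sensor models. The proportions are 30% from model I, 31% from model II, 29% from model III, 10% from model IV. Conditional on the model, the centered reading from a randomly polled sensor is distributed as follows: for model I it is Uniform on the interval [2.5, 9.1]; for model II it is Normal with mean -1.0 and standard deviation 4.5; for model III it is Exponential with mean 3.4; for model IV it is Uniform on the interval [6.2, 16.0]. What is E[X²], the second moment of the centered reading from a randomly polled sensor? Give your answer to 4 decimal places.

For each component E[X²] = Var + (mean)², giving I: 37.27; II: 21.25; III: 23.12; IV: 131.213.
Overall E[X²] = 0.3·37.27 + 0.31·21.25 + 0.29·23.12 + 0.1·131.213 = 37.5946.

37.5946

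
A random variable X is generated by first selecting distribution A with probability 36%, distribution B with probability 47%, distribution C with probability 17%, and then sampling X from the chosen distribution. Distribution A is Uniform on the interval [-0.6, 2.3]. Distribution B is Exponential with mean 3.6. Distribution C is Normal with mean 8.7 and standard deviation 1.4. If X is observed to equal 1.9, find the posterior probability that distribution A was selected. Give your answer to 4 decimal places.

0.6171

Likelihoods f(1.9 | ·): A: 0.344828; B: 0.163865; C: 2.14724e-06.
Posterior ∝ prior × likelihood. Numerator for A: 0.36·0.344828 = 0.124138.
Normalizing constant: 0.36·0.344828 + 0.47·0.163865 + 0.17·2.14724e-06 = 0.201155.
P(A | observation) = 0.124138 / 0.201155 = 0.617126.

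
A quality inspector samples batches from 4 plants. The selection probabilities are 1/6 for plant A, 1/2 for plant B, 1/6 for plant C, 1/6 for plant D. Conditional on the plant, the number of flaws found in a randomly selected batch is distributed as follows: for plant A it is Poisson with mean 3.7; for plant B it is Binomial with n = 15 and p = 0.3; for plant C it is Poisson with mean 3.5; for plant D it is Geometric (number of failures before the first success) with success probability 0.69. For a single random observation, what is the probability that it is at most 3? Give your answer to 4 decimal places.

Conditional on each plant, P(X ≤ 3): A: 0.494153; B: 0.296868; C: 0.536633; D: 0.990765.
By total probability, P(X ≤ 3) = 0.166667·0.494153 + 0.5·0.296868 + 0.166667·0.536633 + 0.166667·0.990765 = 0.485359.

0.4854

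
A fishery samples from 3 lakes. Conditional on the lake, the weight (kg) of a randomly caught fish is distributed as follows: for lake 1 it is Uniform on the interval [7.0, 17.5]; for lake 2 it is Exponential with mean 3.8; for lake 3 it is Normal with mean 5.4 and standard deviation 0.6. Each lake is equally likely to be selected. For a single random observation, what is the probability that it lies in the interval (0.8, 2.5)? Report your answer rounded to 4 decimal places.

0.0974

Conditional on each lake, P(0.8 < X < 2.5): 1: 0; 2: 0.292217; 3: 6.71328e-07.
By total probability, P(0.8 < X < 2.5) = 0.333333·0 + 0.333333·0.292217 + 0.333333·6.71328e-07 = 0.0974059.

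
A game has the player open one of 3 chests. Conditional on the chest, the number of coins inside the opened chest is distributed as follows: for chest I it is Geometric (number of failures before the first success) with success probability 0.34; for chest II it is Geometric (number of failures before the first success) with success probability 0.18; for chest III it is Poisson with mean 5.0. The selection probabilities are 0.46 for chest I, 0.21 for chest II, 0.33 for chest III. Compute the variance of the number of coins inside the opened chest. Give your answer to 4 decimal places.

Per component, I: μ=1.94118, E[X²]=9.47751; II: μ=4.55556, E[X²]=46.0617; III: μ=5, E[X²]=30.
E[X] = 0.46·1.94118 + 0.21·4.55556 + 0.33·5 = 3.49961.
E[X²] = 0.46·9.47751 + 0.21·46.0617 + 0.33·30 = 23.9326.
Var(X) = E[X²] − (E[X])² = 23.9326 − 12.2473 = 11.6854.

11.6854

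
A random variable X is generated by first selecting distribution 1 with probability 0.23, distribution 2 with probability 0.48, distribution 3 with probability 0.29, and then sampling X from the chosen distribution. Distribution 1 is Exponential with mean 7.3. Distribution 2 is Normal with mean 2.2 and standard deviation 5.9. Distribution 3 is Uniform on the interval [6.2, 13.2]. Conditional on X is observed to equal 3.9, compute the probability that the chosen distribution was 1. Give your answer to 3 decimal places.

0.372

Likelihoods f(3.9 | ·): 1: 0.0802891; 2: 0.0648679; 3: 0.
Posterior ∝ prior × likelihood. Numerator for 1: 0.23·0.0802891 = 0.0184665.
Normalizing constant: 0.23·0.0802891 + 0.48·0.0648679 + 0.29·0 = 0.0496031.
P(1 | observation) = 0.0184665 / 0.0496031 = 0.372285.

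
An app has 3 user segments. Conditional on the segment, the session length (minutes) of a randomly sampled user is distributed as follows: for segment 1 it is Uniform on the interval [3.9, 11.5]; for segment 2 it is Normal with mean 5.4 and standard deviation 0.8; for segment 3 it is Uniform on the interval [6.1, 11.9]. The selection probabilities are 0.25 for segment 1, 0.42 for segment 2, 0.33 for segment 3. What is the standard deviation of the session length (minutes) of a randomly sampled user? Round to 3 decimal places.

2.211

Per component, 1: μ=7.7, E[X²]=64.1033; 2: μ=5.4, E[X²]=29.8; 3: μ=9, E[X²]=83.8033.
E[X] = 0.25·7.7 + 0.42·5.4 + 0.33·9 = 7.163.
E[X²] = 0.25·64.1033 + 0.42·29.8 + 0.33·83.8033 = 56.1969.
Var(X) = E[X²] − (E[X])² = 56.1969 − 51.3086 = 4.88836.
SD(X) = √4.88836 = 2.21096.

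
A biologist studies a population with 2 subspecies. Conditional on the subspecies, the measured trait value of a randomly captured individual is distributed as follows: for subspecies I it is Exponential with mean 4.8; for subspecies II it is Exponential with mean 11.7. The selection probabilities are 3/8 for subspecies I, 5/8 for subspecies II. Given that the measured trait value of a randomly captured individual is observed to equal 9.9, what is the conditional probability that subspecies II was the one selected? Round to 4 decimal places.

Likelihoods f(9.9 | ·): I: 0.0264866; II: 0.036672.
Posterior ∝ prior × likelihood. Numerator for II: 0.625·0.036672 = 0.02292.
Normalizing constant: 0.375·0.0264866 + 0.625·0.036672 = 0.0328525.
P(II | observation) = 0.02292 / 0.0328525 = 0.697664.

0.6977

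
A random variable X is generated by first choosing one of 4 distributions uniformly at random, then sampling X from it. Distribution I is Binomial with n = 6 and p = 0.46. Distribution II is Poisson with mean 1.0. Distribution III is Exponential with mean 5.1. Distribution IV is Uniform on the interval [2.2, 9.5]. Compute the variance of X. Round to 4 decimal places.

11.9238

Per component, I: μ=2.76, E[X²]=9.108; II: μ=1, E[X²]=2; III: μ=5.1, E[X²]=52.02; IV: μ=5.85, E[X²]=38.6633.
E[X] = 0.25·2.76 + 0.25·1 + 0.25·5.1 + 0.25·5.85 = 3.6775.
E[X²] = 0.25·9.108 + 0.25·2 + 0.25·52.02 + 0.25·38.6633 = 25.4478.
Var(X) = E[X²] − (E[X])² = 25.4478 − 13.524 = 11.9238.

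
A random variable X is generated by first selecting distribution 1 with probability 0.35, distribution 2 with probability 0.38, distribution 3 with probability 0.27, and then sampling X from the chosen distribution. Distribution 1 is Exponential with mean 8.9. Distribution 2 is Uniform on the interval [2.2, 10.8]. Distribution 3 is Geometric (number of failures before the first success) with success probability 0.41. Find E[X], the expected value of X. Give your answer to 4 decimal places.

5.9735

Component means — 1: 8.9; 2: 6.5; 3: 1.43902.
E[X] = 0.35·8.9 + 0.38·6.5 + 0.27·1.43902 = 5.97354.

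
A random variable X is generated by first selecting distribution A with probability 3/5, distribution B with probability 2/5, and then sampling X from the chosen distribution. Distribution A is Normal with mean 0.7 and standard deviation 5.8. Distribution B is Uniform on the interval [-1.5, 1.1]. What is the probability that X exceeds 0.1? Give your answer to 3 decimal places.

0.479

Conditional on each component, P(X > 0.1): A: 0.541196; B: 0.384615.
By total probability, P(X > 0.1) = 0.6·0.541196 + 0.4·0.384615 = 0.478564.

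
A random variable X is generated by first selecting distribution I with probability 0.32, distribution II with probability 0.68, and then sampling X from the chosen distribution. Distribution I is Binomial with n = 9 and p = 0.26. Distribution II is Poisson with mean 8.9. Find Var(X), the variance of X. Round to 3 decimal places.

Per component, I: μ=2.34, E[X²]=7.2072; II: μ=8.9, E[X²]=88.11.
E[X] = 0.32·2.34 + 0.68·8.9 = 6.8008.
E[X²] = 0.32·7.2072 + 0.68·88.11 = 62.2211.
Var(X) = E[X²] − (E[X])² = 62.2211 − 46.2509 = 15.9702.

15.970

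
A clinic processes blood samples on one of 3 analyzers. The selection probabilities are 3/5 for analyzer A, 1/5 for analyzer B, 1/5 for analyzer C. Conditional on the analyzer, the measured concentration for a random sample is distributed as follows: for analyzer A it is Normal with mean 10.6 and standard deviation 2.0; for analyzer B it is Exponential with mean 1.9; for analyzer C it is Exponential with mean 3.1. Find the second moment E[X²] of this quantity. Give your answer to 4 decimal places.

75.1040

For each component E[X²] = Var + (mean)², giving A: 116.36; B: 7.22; C: 19.22.
Overall E[X²] = 0.6·116.36 + 0.2·7.22 + 0.2·19.22 = 75.104.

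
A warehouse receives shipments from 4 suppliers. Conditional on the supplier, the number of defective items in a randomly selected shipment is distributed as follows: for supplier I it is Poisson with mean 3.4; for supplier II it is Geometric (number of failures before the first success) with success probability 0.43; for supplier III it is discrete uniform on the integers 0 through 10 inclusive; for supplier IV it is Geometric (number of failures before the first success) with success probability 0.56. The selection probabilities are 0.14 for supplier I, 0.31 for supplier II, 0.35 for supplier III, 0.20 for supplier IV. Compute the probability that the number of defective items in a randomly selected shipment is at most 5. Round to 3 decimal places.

0.811

Conditional on each supplier, P(X ≤ 5): I: 0.870542; II: 0.965704; III: 0.545455; IV: 0.992744.
By total probability, P(X ≤ 5) = 0.14·0.870542 + 0.31·0.965704 + 0.35·0.545455 + 0.2·0.992744 = 0.810702.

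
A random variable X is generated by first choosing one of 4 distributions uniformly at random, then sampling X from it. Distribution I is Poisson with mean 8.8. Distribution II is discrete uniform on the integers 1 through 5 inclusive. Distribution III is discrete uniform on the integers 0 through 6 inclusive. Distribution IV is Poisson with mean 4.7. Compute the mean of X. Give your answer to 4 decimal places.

4.8750

Component means — I: 8.8; II: 3; III: 3; IV: 4.7.
E[X] = 0.25·8.8 + 0.25·3 + 0.25·3 + 0.25·4.7 = 4.875.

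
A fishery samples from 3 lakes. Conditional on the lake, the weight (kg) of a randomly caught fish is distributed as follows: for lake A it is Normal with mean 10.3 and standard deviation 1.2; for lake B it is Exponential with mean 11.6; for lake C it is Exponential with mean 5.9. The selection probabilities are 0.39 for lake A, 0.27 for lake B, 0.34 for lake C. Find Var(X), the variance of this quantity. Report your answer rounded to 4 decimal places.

Per component, A: μ=10.3, E[X²]=107.53; B: μ=11.6, E[X²]=269.12; C: μ=5.9, E[X²]=69.62.
E[X] = 0.39·10.3 + 0.27·11.6 + 0.34·5.9 = 9.155.
E[X²] = 0.39·107.53 + 0.27·269.12 + 0.34·69.62 = 138.27.
Var(X) = E[X²] − (E[X])² = 138.27 − 83.814 = 54.4559.

54.4559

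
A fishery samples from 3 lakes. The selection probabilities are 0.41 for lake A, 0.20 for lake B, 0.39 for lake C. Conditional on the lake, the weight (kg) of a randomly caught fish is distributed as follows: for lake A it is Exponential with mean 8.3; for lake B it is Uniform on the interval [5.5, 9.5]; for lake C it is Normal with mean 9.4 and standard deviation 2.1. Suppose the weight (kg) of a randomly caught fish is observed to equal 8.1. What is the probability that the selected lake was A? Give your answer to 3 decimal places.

Likelihoods f(8.1 | ·): A: 0.0454038; B: 0.25; C: 0.156847.
Posterior ∝ prior × likelihood. Numerator for A: 0.41·0.0454038 = 0.0186156.
Normalizing constant: 0.41·0.0454038 + 0.2·0.25 + 0.39·0.156847 = 0.129786.
P(A | observation) = 0.0186156 / 0.129786 = 0.143433.

0.143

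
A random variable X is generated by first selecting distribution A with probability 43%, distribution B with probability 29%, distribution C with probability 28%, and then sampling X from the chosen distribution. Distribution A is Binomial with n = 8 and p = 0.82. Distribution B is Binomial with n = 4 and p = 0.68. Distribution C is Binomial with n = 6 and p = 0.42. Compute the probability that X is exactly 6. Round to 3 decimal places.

0.120

Conditional on each component, P(X = 6): A: 0.275795; B: 0; C: 0.00548903.
By total probability, P(X = 6) = 0.43·0.275795 + 0.29·0 + 0.28·0.00548903 = 0.120129.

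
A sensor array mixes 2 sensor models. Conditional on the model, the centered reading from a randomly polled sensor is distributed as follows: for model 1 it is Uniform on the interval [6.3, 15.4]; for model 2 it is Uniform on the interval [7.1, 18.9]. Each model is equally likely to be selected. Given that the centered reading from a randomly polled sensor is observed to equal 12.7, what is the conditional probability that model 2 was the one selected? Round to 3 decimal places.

0.435

Likelihoods f(12.7 | ·): 1: 0.10989; 2: 0.0847458.
Posterior ∝ prior × likelihood. Numerator for 2: 0.5·0.0847458 = 0.0423729.
Normalizing constant: 0.5·0.10989 + 0.5·0.0847458 = 0.0973179.
P(2 | observation) = 0.0423729 / 0.0973179 = 0.435407.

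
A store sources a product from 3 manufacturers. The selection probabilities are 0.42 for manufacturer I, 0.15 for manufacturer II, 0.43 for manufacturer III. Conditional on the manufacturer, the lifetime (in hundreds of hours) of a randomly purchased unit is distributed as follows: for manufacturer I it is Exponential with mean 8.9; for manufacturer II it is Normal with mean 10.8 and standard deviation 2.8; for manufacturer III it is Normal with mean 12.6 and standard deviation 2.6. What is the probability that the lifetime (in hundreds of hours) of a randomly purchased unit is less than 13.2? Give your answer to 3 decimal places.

Conditional on each manufacturer, P(X < 13.2): I: 0.773077; II: 0.804317; III: 0.591253.
By total probability, P(X < 13.2) = 0.42·0.773077 + 0.15·0.804317 + 0.43·0.591253 = 0.699579.

0.700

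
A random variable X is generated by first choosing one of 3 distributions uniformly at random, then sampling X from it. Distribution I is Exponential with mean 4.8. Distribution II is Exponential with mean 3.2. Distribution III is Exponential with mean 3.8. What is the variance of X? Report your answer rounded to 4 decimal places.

Per component, I: μ=4.8, E[X²]=46.08; II: μ=3.2, E[X²]=20.48; III: μ=3.8, E[X²]=28.88.
E[X] = 0.333333·4.8 + 0.333333·3.2 + 0.333333·3.8 = 3.93333.
E[X²] = 0.333333·46.08 + 0.333333·20.48 + 0.333333·28.88 = 31.8133.
Var(X) = E[X²] − (E[X])² = 31.8133 − 15.4711 = 16.3422.

16.3422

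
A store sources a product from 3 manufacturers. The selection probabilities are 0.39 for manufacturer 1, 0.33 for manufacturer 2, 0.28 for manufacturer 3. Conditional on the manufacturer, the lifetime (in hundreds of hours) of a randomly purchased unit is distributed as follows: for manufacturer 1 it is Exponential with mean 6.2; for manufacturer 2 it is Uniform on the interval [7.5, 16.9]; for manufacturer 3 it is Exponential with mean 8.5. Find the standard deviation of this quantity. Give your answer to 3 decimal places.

6.643

Per component, 1: μ=6.2, E[X²]=76.88; 2: μ=12.2, E[X²]=156.203; 3: μ=8.5, E[X²]=144.5.
E[X] = 0.39·6.2 + 0.33·12.2 + 0.28·8.5 = 8.824.
E[X²] = 0.39·76.88 + 0.33·156.203 + 0.28·144.5 = 121.99.
Var(X) = E[X²] − (E[X])² = 121.99 − 77.863 = 44.1273.
SD(X) = √44.1273 = 6.64284.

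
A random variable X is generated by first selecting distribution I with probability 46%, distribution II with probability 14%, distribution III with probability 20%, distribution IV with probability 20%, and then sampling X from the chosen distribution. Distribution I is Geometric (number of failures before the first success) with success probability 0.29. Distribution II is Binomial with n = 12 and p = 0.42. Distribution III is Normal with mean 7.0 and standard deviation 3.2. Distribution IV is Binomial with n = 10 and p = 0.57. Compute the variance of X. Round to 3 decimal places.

10.330

Per component, I: μ=2.44828, E[X²]=14.4364; II: μ=5.04, E[X²]=28.3248; III: μ=7, E[X²]=59.24; IV: μ=5.7, E[X²]=34.941.
E[X] = 0.46·2.44828 + 0.14·5.04 + 0.2·7 + 0.2·5.7 = 4.37181.
E[X²] = 0.46·14.4364 + 0.14·28.3248 + 0.2·59.24 + 0.2·34.941 = 29.4424.
Var(X) = E[X²] − (E[X])² = 29.4424 − 19.1127 = 10.3297.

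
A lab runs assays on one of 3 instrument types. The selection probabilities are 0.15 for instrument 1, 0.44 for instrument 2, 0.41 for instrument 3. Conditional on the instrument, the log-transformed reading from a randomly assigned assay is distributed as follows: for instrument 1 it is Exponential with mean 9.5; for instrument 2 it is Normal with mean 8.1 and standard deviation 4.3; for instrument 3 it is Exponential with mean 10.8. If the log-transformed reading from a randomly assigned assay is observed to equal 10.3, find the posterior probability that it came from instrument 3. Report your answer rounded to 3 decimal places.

0.262

Likelihoods f(10.3 | ·): 1: 0.0355967; 2: 0.0813955; 3: 0.035677.
Posterior ∝ prior × likelihood. Numerator for 3: 0.41·0.035677 = 0.0146276.
Normalizing constant: 0.15·0.0355967 + 0.44·0.0813955 + 0.41·0.035677 = 0.0557811.
P(3 | observation) = 0.0146276 / 0.0557811 = 0.262231.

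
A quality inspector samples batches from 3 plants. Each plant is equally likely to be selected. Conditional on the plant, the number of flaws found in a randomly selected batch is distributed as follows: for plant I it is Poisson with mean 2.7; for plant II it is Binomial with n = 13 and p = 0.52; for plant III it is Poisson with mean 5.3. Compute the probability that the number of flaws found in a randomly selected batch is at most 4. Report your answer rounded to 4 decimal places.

Conditional on each plant, P(X ≤ 4): I: 0.862908; II: 0.104476; III: 0.389518.
By total probability, P(X ≤ 4) = 0.333333·0.862908 + 0.333333·0.104476 + 0.333333·0.389518 = 0.452301.

0.4523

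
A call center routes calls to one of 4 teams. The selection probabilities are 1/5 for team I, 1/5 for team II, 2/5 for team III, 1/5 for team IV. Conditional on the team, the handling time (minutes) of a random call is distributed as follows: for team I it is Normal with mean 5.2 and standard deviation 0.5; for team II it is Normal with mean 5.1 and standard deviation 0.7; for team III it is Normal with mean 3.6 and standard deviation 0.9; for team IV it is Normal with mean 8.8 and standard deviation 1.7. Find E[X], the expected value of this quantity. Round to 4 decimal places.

5.2600

Component means — I: 5.2; II: 5.1; III: 3.6; IV: 8.8.
E[X] = 0.2·5.2 + 0.2·5.1 + 0.4·3.6 + 0.2·8.8 = 5.26.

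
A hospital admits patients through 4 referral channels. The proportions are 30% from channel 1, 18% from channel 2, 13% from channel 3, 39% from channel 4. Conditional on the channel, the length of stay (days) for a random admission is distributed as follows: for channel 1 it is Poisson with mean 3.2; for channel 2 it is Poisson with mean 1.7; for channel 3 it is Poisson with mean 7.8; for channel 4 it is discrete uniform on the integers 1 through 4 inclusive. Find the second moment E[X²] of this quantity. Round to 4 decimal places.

16.7064

For each component E[X²] = Var + (mean)², giving 1: 13.44; 2: 4.59; 3: 68.64; 4: 7.5.
Overall E[X²] = 0.3·13.44 + 0.18·4.59 + 0.13·68.64 + 0.39·7.5 = 16.7064.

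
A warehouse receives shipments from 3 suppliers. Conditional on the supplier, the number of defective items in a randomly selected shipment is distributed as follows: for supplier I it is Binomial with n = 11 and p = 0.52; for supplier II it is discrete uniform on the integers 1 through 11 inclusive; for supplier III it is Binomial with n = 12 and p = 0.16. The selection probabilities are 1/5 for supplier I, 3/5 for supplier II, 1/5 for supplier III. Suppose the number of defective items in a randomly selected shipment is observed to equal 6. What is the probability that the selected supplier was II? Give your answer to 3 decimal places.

0.534

Likelihoods P(X=6 | ·): I: 0.232738; II: 0.0909091; III: 0.00544587.
Posterior ∝ prior × likelihood. Numerator for II: 0.6·0.0909091 = 0.0545455.
Normalizing constant: 0.2·0.232738 + 0.6·0.0909091 + 0.2·0.00544587 = 0.102182.
P(II | observation) = 0.0545455 / 0.102182 = 0.533805.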